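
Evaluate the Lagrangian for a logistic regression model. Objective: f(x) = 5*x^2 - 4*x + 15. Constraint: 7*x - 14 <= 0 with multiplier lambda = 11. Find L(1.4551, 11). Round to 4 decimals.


Step 1: Evaluate f(x).
f(1.4551) = 5*1.4551^2 - 4*1.4551 + 15 = 19.7662
Step 2: Evaluate g(x).
g(1.4551) = 7*1.4551 - 14 = -3.8143
Step 3: Compute Lagrangian.
L = 19.7662 + 11*-3.8143 = -22.1911


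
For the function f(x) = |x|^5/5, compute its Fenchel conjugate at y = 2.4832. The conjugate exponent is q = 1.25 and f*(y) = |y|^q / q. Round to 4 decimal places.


The conjugate exponent q satisfies 1/p + 1/q = 1.
p = 5, so q = 5/(5 - 1) = 1.25
|y|^q = 2.4832^1.25 = 3.1172
f*(2.4832) = 3.1172 / 1.25 = 2.4938


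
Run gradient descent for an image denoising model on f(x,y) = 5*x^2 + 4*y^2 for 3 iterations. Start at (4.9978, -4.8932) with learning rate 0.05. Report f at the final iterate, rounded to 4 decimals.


Gradient descent on f(x,y) = 5*x^2 + 4*y^2.
Starting point: (4.9978, -4.8932), alpha = 0.05
Step 1: grad_x = 2*5*4.9978 = 49.978, grad_y = 2*4*-4.8932 = -39.1456
  x_1 = 4.9978 - 0.05*49.978 = 2.4989
  y_1 = -4.8932 - 0.05*-39.1456 = -2.9359
Step 2: grad_x = 2*5*2.4989 = 24.989, grad_y = 2*4*-2.9359 = -23.4874
  x_2 = 2.4989 - 0.05*24.989 = 1.2495
  y_2 = -2.9359 - 0.05*-23.4874 = -1.7616
Step 3: grad_x = 2*5*1.2495 = 12.4945, grad_y = 2*4*-1.7616 = -14.0924
  x_3 = 1.2495 - 0.05*12.4945 = 0.6247
  y_3 = -1.7616 - 0.05*-14.0924 = -1.0569
f(0.6247, -1.0569) = 5*0.6247^2 + 4*(-1.0569)^2 = 6.4198


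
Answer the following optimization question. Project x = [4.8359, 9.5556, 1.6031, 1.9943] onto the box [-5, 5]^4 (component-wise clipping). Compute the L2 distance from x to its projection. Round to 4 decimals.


Project each component onto [-5, 5].
clip(4.8359) = 4.8359, clip(9.5556) = 5.0, clip(1.6031) = 1.6031, clip(1.9943) = 1.9943
Projection = [4.8359, 5.0, 1.6031, 1.9943]
Squared diffs: [0.0, 20.7535, 0.0, 0.0]
Distance = sqrt(20.7535) = 4.5556


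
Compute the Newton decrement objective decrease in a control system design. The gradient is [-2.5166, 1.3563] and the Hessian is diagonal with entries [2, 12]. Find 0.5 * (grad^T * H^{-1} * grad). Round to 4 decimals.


Step 1: H is diagonal, so H^(-1) * g = [-1.2583, 0.113].
Step 2: g^T H^(-1) g = sum_i g_i^2 / H_ii
  = (-2.5166)^2/2 + (1.3563)^2/12
  = 3.1666 + 0.1533 = 3.3199
Step 3: Objective decrease = 0.5 * g^T H^(-1) g = 1.66


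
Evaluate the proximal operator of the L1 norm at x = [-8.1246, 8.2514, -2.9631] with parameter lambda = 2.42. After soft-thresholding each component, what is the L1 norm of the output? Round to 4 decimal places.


Soft-thresholding with lambda = 2.42:
prox(-8.1246) = sign(-8.1246)*max(|-8.1246| - 2.42, 0) = -5.7046
prox(8.2514) = sign(8.2514)*max(|8.2514| - 2.42, 0) = 5.8314
prox(-2.9631) = sign(-2.9631)*max(|-2.9631| - 2.42, 0) = -0.5431
prox(x) = [-5.7046, 5.8314, -0.5431]
||prox(x)||_1 = 5.7046 + 5.8314 + 0.5431 = 12.0791


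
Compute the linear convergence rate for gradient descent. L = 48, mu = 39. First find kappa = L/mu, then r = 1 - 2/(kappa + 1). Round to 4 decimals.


Step 1: Compute the condition number.
kappa = L/mu = 48/39 = 1.2308
Step 2: Compute the convergence rate.
r = 1 - 2/(kappa + 1) = 1 - 2*mu/(L + mu) = (L - mu)/(L + mu) = 9/87 = 0.1034


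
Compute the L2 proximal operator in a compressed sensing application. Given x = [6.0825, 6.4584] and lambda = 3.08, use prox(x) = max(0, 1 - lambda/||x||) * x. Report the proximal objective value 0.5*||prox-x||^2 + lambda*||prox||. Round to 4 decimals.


Step 1: Compute ||x||.
||x|| = 8.8717
Step 2: Compute scaling factor.
scale = max(0, 1 - 3.08/8.8717) = 0.6528
Step 3: prox(x) = [3.9708, 4.2162]
||prox(x)|| = 5.7917
Step 4: Proximal objective.
0.5*||prox-x||^2 = 4.7432
lambda*||prox|| = 17.8384
Total = 22.5818


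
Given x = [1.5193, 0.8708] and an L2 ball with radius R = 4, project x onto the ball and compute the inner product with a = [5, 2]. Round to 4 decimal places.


Step 1: Compute ||x|| (intermediates to 6 decimals).
||x|| = sqrt(1.5193^2 + 0.8708^2) = 1.751161
Step 2: Project.
Since ||x|| <= R, proj = x (no scaling needed).
proj(x) = [1.5193, 0.8708]
Step 3: Dot product.
a^T * proj(x) = 5*1.5193 + 2*0.8708 = 9.3381


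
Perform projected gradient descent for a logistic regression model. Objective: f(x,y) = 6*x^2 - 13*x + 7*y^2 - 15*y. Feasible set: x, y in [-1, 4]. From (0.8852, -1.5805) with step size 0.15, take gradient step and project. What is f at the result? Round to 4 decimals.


Step 1: Compute gradient at (0.8852, -1.5805).
grad_x = 2*6*0.8852 - 13 = -2.3776
grad_y = 2*7*-1.5805 - 15 = -37.127
Step 2: Gradient step.
x_raw = 0.8852 - 0.15*-2.3776 = 1.2418
y_raw = -1.5805 - 0.15*-37.127 = 3.9886
Step 3: Project onto [-1, 4].
x_proj = clip(1.2418) = 1.2418
y_proj = clip(3.9886) = 3.9886
Step 4: Evaluate f.
f(1.2418, 3.9886) = 44.6405


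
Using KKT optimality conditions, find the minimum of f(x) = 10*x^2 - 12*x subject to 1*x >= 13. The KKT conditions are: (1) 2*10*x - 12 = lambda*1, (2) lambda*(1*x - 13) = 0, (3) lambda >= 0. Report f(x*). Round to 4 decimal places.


Step 1: Try lambda = 0 (constraint inactive).
x_unc = 12/(2*10) = 0.6
Check: 1*0.6 = 0.6 < 13 -- violated!
Step 2: Constraint must be active: 1*x = 13
x* = 13/1 = 13.0
lambda = (2*10*13.0 - 12)/1 = 248.0
Step 3: Compute optimal value.
f(x*) = 10*13.0^2 - 12*13.0 = 1534.0


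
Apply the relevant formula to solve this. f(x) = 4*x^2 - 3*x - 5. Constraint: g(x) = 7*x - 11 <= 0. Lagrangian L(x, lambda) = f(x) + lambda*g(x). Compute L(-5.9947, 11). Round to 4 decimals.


Step 1: Evaluate f(x).
f(-5.9947) = 4*(-5.9947)^2 - 3*(-5.9947) - 5 = 156.7298
Step 2: Evaluate g(x).
g(-5.9947) = 7*-5.9947 - 11 = -52.9629
Step 3: Compute Lagrangian.
L = 156.7298 + 11*-52.9629 = -425.8621


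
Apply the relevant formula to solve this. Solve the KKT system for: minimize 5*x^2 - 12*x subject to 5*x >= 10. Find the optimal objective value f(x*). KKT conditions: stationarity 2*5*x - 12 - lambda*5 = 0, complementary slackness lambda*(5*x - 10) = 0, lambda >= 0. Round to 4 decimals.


Step 1: Try lambda = 0 (constraint inactive).
x_unc = 12/(2*5) = 1.2
Check: 5*1.2 = 6.0 < 10 -- violated!
Step 2: Constraint must be active: 5*x = 10
x* = 10/5 = 2.0
lambda = (2*5*2.0 - 12)/5 = 1.6
Step 3: Compute optimal value.
f(x*) = 5*2.0^2 - 12*2.0 = -4.0


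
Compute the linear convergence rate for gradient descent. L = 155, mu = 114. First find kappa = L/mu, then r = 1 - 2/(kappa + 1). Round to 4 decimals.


Step 1: Compute the condition number.
kappa = L/mu = 155/114 = 1.3596
Step 2: Compute the convergence rate.
r = 1 - 2/(kappa + 1) = 1 - 2*mu/(L + mu) = (L - mu)/(L + mu) = 41/269 = 0.1524


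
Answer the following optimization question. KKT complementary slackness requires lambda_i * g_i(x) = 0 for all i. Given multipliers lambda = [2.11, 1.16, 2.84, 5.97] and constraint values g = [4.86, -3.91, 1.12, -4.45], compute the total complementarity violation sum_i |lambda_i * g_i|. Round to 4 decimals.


KKT complementary slackness check:
lambda_1 * g_1 = 2.11 * 4.86 = 10.2546
lambda_2 * g_2 = 1.16 * -3.91 = -4.5356
lambda_3 * g_3 = 2.84 * 1.12 = 3.1808
lambda_4 * g_4 = 5.97 * -4.45 = -26.5665
Total violation = 10.2546 + 4.5356 + 3.1808 + 26.5665 = 44.5375


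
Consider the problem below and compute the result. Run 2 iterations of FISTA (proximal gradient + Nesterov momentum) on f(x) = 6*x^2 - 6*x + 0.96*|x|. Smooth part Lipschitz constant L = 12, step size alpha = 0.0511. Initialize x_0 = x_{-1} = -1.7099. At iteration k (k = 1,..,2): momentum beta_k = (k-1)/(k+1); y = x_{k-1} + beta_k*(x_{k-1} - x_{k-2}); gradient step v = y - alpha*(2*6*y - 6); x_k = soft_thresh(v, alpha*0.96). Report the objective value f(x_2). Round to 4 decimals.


FISTA on f(x) = 6*x^2 - 6*x + 0.96*|x|
L = 12, alpha = 0.0511
Iteration 1: beta = 0.0, y = -1.7099 + 0.0*(-1.7099 + 1.7099) = -1.7099
  grad(y) = -26.5188, v = y - alpha*grad = -0.3548
  prox(v) = soft_thresh(-0.3548, 0.0491) = -0.3057
Iteration 2: beta = 0.3333, y = -0.3057 + 0.3333*(-0.3057 + 1.7099) = 0.1623
  grad(y) = -4.0521, v = y - alpha*grad = 0.3694
  prox(v) = soft_thresh(0.3694, 0.0491) = 0.3203
f(x_2) = 6*0.3203^2 - 6*0.3203 + 0.96*|0.3203| = -0.9988


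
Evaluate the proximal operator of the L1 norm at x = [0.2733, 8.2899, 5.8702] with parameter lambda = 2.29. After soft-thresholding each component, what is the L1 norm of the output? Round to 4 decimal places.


Soft-thresholding with lambda = 2.29:
prox(0.2733) = sign(0.2733)*max(|0.2733| - 2.29, 0) = 0.0
prox(8.2899) = sign(8.2899)*max(|8.2899| - 2.29, 0) = 5.9999
prox(5.8702) = sign(5.8702)*max(|5.8702| - 2.29, 0) = 3.5802
prox(x) = [0.0, 5.9999, 3.5802]
||prox(x)||_1 = 0.0 + 5.9999 + 3.5802 = 9.5801


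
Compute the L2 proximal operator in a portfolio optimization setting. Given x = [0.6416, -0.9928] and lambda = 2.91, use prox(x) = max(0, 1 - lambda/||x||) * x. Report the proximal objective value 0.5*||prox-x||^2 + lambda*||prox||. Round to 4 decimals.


Step 1: Compute ||x||.
||x|| = 1.1821
Step 2: Compute scaling factor.
scale = max(0, 1 - 2.91/1.1821) = 0.0
Step 3: prox(x) = [0.0, -0.0]
||prox(x)|| = 0.0
Step 4: Proximal objective.
0.5*||prox-x||^2 = 0.6987
lambda*||prox|| = 0.0
Total = 0.6987


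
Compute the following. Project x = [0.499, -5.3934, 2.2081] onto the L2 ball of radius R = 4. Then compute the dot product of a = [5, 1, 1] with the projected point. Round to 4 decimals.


Step 1: Compute ||x|| (intermediates to 6 decimals).
||x|| = sqrt(0.499^2 + (-5.3934)^2 + 2.2081^2) = 5.849228
Step 2: Project.
Since ||x|| > R, scale = R/||x|| = 4/5.849228 = 0.683851, proj(x) = scale * x
proj(x) = [0.341242, -3.688282, 1.510011]
Step 3: Dot product.
a^T * proj(x) = 5*0.341242 + 1*(-3.688282) + 1*1.510011 = -0.4721


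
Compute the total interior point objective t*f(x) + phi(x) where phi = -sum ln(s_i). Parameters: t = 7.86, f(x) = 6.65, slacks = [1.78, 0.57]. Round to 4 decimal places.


Step 1: Compute log-barrier.
ln values: [0.5766, -0.5621]
phi = -(0.5766 - 0.5621) = -0.0145
Step 2: Compute augmented objective.
t*f(x) = 7.86*6.65 = 52.269
Total = 52.269 - 0.0145 = 52.2545


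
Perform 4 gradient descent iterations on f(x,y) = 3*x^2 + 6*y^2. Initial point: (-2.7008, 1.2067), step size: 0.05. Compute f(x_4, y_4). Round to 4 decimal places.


Gradient descent on f(x,y) = 3*x^2 + 6*y^2.
Starting point: (-2.7008, 1.2067), alpha = 0.05
Step 1: grad_x = 2*3*-2.7008 = -16.2048, grad_y = 2*6*1.2067 = 14.4804
  x_1 = -2.7008 - 0.05*-16.2048 = -1.8906
  y_1 = 1.2067 - 0.05*14.4804 = 0.4827
Step 2: grad_x = 2*3*-1.8906 = -11.3434, grad_y = 2*6*0.4827 = 5.7922
  x_2 = -1.8906 - 0.05*-11.3434 = -1.3234
  y_2 = 0.4827 - 0.05*5.7922 = 0.1931
Step 3: grad_x = 2*3*-1.3234 = -7.9404, grad_y = 2*6*0.1931 = 2.3169
  x_3 = -1.3234 - 0.05*-7.9404 = -0.9264
  y_3 = 0.1931 - 0.05*2.3169 = 0.0772
Step 4: grad_x = 2*3*-0.9264 = -5.5582, grad_y = 2*6*0.0772 = 0.9267
  x_4 = -0.9264 - 0.05*-5.5582 = -0.6485
  y_4 = 0.0772 - 0.05*0.9267 = 0.0309
f(-0.6485, 0.0309) = 3*(-0.6485)^2 + 6*0.0309^2 = 1.2672


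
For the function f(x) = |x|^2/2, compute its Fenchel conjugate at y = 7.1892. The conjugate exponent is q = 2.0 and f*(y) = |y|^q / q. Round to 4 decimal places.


The conjugate exponent q satisfies 1/p + 1/q = 1.
p = 2, so q = 2/(2 - 1) = 2.0
|y|^q = 7.1892^2.0 = 51.6846
f*(7.1892) = 51.6846 / 2.0 = 25.8423


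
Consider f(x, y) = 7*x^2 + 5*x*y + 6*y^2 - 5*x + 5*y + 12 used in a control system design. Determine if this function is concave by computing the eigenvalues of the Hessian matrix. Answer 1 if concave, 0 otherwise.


The Hessian of f(x,y) = 7*x^2 + 5*x*y + 6*y^2 - 5*x + 5*y + 12 is:
H = [[14, 5], [5, 12]]
Trace = 14 + 12 = 26
Determinant = 14*12 - (5)^2 = 143
Discriminant = (26)^2 - 4*143 = 104.0
Eigenvalues: lambda_1 = 7.901, lambda_2 = 18.099
The function is not concave.

0


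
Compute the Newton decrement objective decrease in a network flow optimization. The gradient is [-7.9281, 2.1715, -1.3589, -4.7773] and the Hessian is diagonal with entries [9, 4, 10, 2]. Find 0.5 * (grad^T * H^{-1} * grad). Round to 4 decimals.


Step 1: H is diagonal, so H^(-1) * g = [-0.8809, 0.5429, -0.1359, -2.3887].
Step 2: g^T H^(-1) g = sum_i g_i^2 / H_ii
  = (-7.9281)^2/9 + (2.1715)^2/4 + (-1.3589)^2/10 + (-4.7773)^2/2
  = 6.9839 + 1.1789 + 0.1847 + 11.4113 = 19.7587
Step 3: Objective decrease = 0.5 * g^T H^(-1) g = 9.8793


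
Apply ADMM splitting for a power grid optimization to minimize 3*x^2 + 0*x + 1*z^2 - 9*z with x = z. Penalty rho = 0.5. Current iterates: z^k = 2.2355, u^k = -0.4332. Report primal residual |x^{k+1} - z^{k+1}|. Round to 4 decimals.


ADMM iteration with rho = 0.5, z^k = 2.2355, u^k = -0.4332
Step 1: x-update.
Minimize 3*x^2 + 0*x + (0.5/2)*(x - 2.2355 - 0.4332)^2
FOC: (2*3 + 0.5)*x = 0 + 0.5*(2.2355 + 0.4332)
x^{k+1} = 0.2053
Step 2: z-update.
Minimize 1*z^2 - 9*z + (0.5/2)*(0.2053 - z - 0.4332)^2
FOC: (2*1 + 0.5)*z = 9 + 0.5*(0.2053 - 0.4332)
z^{k+1} = 3.5544
Step 3: u-update.
u^{k+1} = -0.4332 + 0.2053 - 3.5544 = -3.7823
Step 4: Primal residual = |0.2053 - 3.5544| = 3.3491


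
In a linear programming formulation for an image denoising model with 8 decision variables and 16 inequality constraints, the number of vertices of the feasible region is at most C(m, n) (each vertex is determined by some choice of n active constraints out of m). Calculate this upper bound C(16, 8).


Each vertex corresponds to some choice of n active constraints out of m, so the number of vertices is at most C(m, n) = m! / (n!(m-n)!).
m = 16, n = 8
Numerator: 16 * 15 * 14 * 13 * 12 * 11 * 10 * 9
Denominator: 8! = 40320
C(16, 8) = 12870


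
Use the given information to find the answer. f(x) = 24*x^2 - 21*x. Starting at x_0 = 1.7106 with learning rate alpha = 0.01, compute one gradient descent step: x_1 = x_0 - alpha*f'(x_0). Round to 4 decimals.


We compute the gradient at x_0 and apply the update.
f'(x) = 48*x - 21
f'(1.7106) = 48*1.7106 - 21 = 61.1088
x_1 = 1.7106 - 0.01*61.1088 = 1.0995


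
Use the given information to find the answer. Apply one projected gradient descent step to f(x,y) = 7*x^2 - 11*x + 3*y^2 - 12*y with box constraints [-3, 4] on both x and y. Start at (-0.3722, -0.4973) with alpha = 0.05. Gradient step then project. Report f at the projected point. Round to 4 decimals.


Step 1: Compute gradient at (-0.3722, -0.4973).
grad_x = 2*7*-0.3722 - 11 = -16.2108
grad_y = 2*3*-0.4973 - 12 = -14.9838
Step 2: Gradient step.
x_raw = -0.3722 - 0.05*-16.2108 = 0.4383
y_raw = -0.4973 - 0.05*-14.9838 = 0.2519
Step 3: Project onto [-3, 4].
x_proj = clip(0.4383) = 0.4383
y_proj = clip(0.2519) = 0.2519
Step 4: Evaluate f.
f(0.4383, 0.2519) = -6.3091


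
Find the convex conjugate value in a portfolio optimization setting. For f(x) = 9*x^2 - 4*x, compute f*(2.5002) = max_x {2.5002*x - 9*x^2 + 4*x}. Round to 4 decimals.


f*(y) = sup_x {y*x - a*x^2 - b*x} = sup_x {(y-b)*x - a*x^2}
FOC: (y - b) - 2a*x = 0 => x* = (y - b)/(2a)
x* = (2.5002 + 4)/(2*9) = 0.3611
f*(2.5002) = (y-b)^2/(4a) = (2.5002 + 4)^2/(4*9)
= 42.2526/36 = 1.1737


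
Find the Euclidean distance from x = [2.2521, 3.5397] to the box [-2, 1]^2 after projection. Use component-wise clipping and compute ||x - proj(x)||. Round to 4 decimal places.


Project each component onto [-2, 1].
clip(2.2521) = 1.0, clip(3.5397) = 1.0
Projection = [1.0, 1.0]
Squared diffs: [1.5678, 6.4501]
Distance = sqrt(8.0179) = 2.8316


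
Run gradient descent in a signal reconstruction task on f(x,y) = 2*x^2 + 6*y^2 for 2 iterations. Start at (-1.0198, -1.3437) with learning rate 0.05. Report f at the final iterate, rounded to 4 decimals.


Gradient descent on f(x,y) = 2*x^2 + 6*y^2.
Starting point: (-1.0198, -1.3437), alpha = 0.05
Step 1: grad_x = 2*2*-1.0198 = -4.0792, grad_y = 2*6*-1.3437 = -16.1244
  x_1 = -1.0198 - 0.05*-4.0792 = -0.8158
  y_1 = -1.3437 - 0.05*-16.1244 = -0.5375
Step 2: grad_x = 2*2*-0.8158 = -3.2634, grad_y = 2*6*-0.5375 = -6.4498
  x_2 = -0.8158 - 0.05*-3.2634 = -0.6527
  y_2 = -0.5375 - 0.05*-6.4498 = -0.215
f(-0.6527, -0.215) = 2*(-0.6527)^2 + 6*(-0.215)^2 = 1.1293


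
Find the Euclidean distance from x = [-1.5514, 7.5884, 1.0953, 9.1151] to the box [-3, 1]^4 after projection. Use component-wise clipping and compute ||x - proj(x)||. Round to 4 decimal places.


Project each component onto [-3, 1].
clip(-1.5514) = -1.5514, clip(7.5884) = 1.0, clip(1.0953) = 1.0, clip(9.1151) = 1.0
Projection = [-1.5514, 1.0, 1.0, 1.0]
Squared diffs: [0.0, 43.407, 0.0091, 65.8548]
Distance = sqrt(109.2709) = 10.4533


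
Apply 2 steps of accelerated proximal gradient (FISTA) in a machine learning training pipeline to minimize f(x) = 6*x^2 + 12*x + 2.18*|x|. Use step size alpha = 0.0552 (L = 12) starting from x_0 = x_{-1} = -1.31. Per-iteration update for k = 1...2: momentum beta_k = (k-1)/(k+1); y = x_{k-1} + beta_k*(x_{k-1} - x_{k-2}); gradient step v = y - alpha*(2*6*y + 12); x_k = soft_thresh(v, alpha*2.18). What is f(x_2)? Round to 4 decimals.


FISTA on f(x) = 6*x^2 + 12*x + 2.18*|x|
L = 12, alpha = 0.0552
Iteration 1: beta = 0.0, y = -1.31 + 0.0*(-1.31 + 1.31) = -1.31
  grad(y) = -3.72, v = y - alpha*grad = -1.1047
  prox(v) = soft_thresh(-1.1047, 0.1203) = -0.9843
Iteration 2: beta = 0.3333, y = -0.9843 + 0.3333*(-0.9843 + 1.31) = -0.8758
  grad(y) = 1.4909, v = y - alpha*grad = -0.9581
  prox(v) = soft_thresh(-0.9581, 0.1203) = -0.8377
f(x_2) = 6*(-0.8377)^2 + 12*(-0.8377) + 2.18*|-0.8377| = -4.0158


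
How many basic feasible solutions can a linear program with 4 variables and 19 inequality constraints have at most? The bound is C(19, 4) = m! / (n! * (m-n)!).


Each vertex corresponds to some choice of n active constraints out of m, so the number of vertices is at most C(m, n) = m! / (n!(m-n)!).
m = 19, n = 4
Numerator: 19 * 18 * 17 * 16
Denominator: 4! = 24
C(19, 4) = 3876


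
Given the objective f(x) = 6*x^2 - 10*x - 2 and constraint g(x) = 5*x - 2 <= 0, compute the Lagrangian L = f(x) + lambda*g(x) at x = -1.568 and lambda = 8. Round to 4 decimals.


Step 1: Evaluate f(x).
f(-1.568) = 6*(-1.568)^2 - 10*(-1.568) - 2 = 28.4317
Step 2: Evaluate g(x).
g(-1.568) = 5*-1.568 - 2 = -9.84
Step 3: Compute Lagrangian.
L = 28.4317 + 8*-9.84 = -50.2883


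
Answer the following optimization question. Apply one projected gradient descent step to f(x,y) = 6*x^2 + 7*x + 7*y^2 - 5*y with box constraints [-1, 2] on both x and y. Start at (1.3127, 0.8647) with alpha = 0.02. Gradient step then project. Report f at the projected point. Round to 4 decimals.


Step 1: Compute gradient at (1.3127, 0.8647).
grad_x = 2*6*1.3127 + 7 = 22.7524
grad_y = 2*7*0.8647 - 5 = 7.1058
Step 2: Gradient step.
x_raw = 1.3127 - 0.02*22.7524 = 0.8577
y_raw = 0.8647 - 0.02*7.1058 = 0.7226
Step 3: Project onto [-1, 2].
x_proj = clip(0.8577) = 0.8577
y_proj = clip(0.7226) = 0.7226
Step 4: Evaluate f.
f(0.8577, 0.7226) = 10.4589


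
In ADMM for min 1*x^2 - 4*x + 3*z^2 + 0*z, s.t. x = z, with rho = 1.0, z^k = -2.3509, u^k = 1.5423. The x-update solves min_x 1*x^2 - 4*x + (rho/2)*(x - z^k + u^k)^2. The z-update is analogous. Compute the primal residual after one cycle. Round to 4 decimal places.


ADMM iteration with rho = 1.0, z^k = -2.3509, u^k = 1.5423
Step 1: x-update.
Minimize 1*x^2 - 4*x + (1.0/2)*(x + 2.3509 + 1.5423)^2
FOC: (2*1 + 1.0)*x = 4 + 1.0*(-2.3509 - 1.5423)
x^{k+1} = 0.0356
Step 2: z-update.
Minimize 3*z^2 + 0*z + (1.0/2)*(0.0356 - z + 1.5423)^2
FOC: (2*3 + 1.0)*z = 0 + 1.0*(0.0356 + 1.5423)
z^{k+1} = 0.2254
Step 3: u-update.
u^{k+1} = 1.5423 + 0.0356 - 0.2254 = 1.3525
Step 4: Primal residual = |0.0356 - 0.2254| = 0.1898


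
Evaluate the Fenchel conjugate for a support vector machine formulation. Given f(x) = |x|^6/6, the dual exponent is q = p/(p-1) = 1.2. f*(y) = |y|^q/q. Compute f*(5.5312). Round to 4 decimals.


The conjugate exponent q satisfies 1/p + 1/q = 1.
p = 6, so q = 6/(6 - 1) = 1.2
|y|^q = 5.5312^1.2 = 7.7872
f*(5.5312) = 7.7872 / 1.2 = 6.4894


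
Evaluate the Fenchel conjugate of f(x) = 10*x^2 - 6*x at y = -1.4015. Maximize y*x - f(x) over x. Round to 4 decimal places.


f*(y) = sup_x {y*x - a*x^2 - b*x} = sup_x {(y-b)*x - a*x^2}
FOC: (y - b) - 2a*x = 0 => x* = (y - b)/(2a)
x* = (-1.4015 + 6)/(2*10) = 0.2299
f*(-1.4015) = (y-b)^2/(4a) = (-1.4015 + 6)^2/(4*10)
= 21.1462/40 = 0.5287


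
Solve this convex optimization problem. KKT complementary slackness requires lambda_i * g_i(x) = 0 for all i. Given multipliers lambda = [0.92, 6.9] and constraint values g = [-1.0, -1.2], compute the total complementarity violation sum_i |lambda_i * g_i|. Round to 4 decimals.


KKT complementary slackness check:
lambda_1 * g_1 = 0.92 * -1.0 = -0.92
lambda_2 * g_2 = 6.9 * -1.2 = -8.28
Total violation = 0.92 + 8.28 = 9.2


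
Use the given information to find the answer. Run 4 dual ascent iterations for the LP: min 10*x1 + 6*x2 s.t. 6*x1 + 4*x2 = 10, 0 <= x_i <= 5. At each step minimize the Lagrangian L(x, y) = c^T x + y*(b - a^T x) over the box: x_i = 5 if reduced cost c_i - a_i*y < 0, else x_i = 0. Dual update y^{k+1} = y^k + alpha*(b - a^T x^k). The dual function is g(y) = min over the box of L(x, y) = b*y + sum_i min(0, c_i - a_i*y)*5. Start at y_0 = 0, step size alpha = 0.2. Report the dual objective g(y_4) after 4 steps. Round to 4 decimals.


Dual ascent for LP: min 10*x1 + 6*x2, 6*x1 + 4*x2 = 10, 0 <= x_i <= 5
Step 1: y^k = 0.0, reduced costs: (10.0, 6.0)
  x^k = (0.0, 0.0), subgradient = b - a^T x = 10.0
  y^{k+1} = 0.0 + 0.2*10.0 = 2.0
Step 2: y^k = 2.0, reduced costs: (-2.0, -2.0)
  x^k = (5.0, 5.0), subgradient = b - a^T x = -40.0
  y^{k+1} = 2.0 + 0.2*-40.0 = -6.0
Step 3: y^k = -6.0, reduced costs: (46.0, 30.0)
  x^k = (0.0, 0.0), subgradient = b - a^T x = 10.0
  y^{k+1} = -6.0 + 0.2*10.0 = -4.0
Step 4: y^k = -4.0, reduced costs: (34.0, 22.0)
  x^k = (0.0, 0.0), subgradient = b - a^T x = 10.0
  y^{k+1} = -4.0 + 0.2*10.0 = -2.0
Dual objective at y_4 = -2.0: reduced costs (22.0, 14.0), box minimizer x = (0.0, 0.0)
g(y_4) = b*y + (c1 - a1*y)*x1 + (c2 - a2*y)*x2 = 10*(-2.0) + 22.0*0.0 + 14.0*0.0 = -20.0 + 0.0 + 0.0 = -20.0


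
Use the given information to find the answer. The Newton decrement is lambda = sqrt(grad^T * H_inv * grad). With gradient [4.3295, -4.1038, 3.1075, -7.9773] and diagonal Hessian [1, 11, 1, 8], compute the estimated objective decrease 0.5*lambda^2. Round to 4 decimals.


Step 1: H is diagonal, so H^(-1) * g = [4.3295, -0.3731, 3.1075, -0.9972].
Step 2: g^T H^(-1) g = sum_i g_i^2 / H_ii
  = (4.3295)^2/1 + (-4.1038)^2/11 + (3.1075)^2/1 + (-7.9773)^2/8
  = 18.7446 + 1.531 + 9.6566 + 7.9547 = 37.8868
Step 3: Objective decrease = 0.5 * g^T H^(-1) g = 18.9434


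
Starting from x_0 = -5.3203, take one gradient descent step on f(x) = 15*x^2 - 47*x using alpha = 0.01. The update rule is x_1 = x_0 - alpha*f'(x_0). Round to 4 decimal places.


We compute the gradient at x_0 and apply the update.
f'(x) = 30*x - 47
f'(-5.3203) = 30*-5.3203 - 47 = -206.609
x_1 = -5.3203 - 0.01*-206.609 = -3.2542


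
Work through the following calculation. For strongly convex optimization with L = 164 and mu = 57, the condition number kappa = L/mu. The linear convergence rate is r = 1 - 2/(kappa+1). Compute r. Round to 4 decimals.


Step 1: Compute the condition number.
kappa = L/mu = 164/57 = 2.8772
Step 2: Compute the convergence rate.
r = 1 - 2/(kappa + 1) = 1 - 2*mu/(L + mu) = (L - mu)/(L + mu) = 107/221 = 0.4842


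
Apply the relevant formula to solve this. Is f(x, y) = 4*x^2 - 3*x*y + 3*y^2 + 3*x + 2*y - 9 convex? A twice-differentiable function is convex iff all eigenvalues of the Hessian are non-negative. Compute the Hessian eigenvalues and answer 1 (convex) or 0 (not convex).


The Hessian of f(x,y) = 4*x^2 - 3*x*y + 3*y^2 + 3*x + 2*y - 9 is:
H = [[8, -3], [-3, 6]]
Trace = 8 + 6 = 14
Determinant = 8*6 - (-3)^2 = 39
Discriminant = (14)^2 - 4*39 = 40.0
Eigenvalues: lambda_1 = 3.8377, lambda_2 = 10.1623
The function is convex.

1


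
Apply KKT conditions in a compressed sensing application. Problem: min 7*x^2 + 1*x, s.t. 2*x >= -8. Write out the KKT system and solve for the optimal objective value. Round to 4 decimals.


Step 1: Try lambda = 0 (constraint inactive).
Stationarity: 2*7*x + 1 = 0
x* = -1/(2*7) = -1/14 = -0.0714 (rounded; the exact value -1/14 is used below)
Check constraint: 2*-0.0714 = -0.1428 >= -8 -- satisfied.
Step 2: Compute optimal value.
f(x*) = 7*(-1/14)^2 + 1*(-1/14) = -0.0357


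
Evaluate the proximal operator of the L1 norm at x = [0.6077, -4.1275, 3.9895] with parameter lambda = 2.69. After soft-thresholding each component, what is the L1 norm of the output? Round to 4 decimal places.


Soft-thresholding with lambda = 2.69:
prox(0.6077) = sign(0.6077)*max(|0.6077| - 2.69, 0) = 0.0
prox(-4.1275) = sign(-4.1275)*max(|-4.1275| - 2.69, 0) = -1.4375
prox(3.9895) = sign(3.9895)*max(|3.9895| - 2.69, 0) = 1.2995
prox(x) = [0.0, -1.4375, 1.2995]
||prox(x)||_1 = 0.0 + 1.4375 + 1.2995 = 2.737


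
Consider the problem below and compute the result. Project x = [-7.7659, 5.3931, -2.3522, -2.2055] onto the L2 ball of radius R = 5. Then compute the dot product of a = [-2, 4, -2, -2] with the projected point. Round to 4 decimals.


Step 1: Compute ||x|| (intermediates to 6 decimals).
||x|| = sqrt((-7.7659)^2 + 5.3931^2 + (-2.3522)^2 + (-2.2055)^2) = 9.989585
Step 2: Project.
Since ||x|| > R, scale = R/||x|| = 5/9.989585 = 0.500521, proj(x) = scale * x
proj(x) = [-3.886996, 2.69936, -1.177325, -1.103899]
Step 3: Dot product.
a^T * proj(x) = -2*(-3.886996) + 4*2.69936 - 2*(-1.177325) - 2*(-1.103899) = 23.1339


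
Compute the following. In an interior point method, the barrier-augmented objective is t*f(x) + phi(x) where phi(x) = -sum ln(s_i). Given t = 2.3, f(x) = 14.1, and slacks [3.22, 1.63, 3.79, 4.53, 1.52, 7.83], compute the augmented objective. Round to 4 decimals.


Step 1: Compute log-barrier.
ln values: [1.1694, 0.4886, 1.3324, 1.5107, 0.4187, 2.058]
phi = -(1.1694 + 0.4886 + 1.3324 + 1.5107 + 0.4187 + 2.058) = -6.9777
Step 2: Compute augmented objective.
t*f(x) = 2.3*14.1 = 32.43
Total = 32.43 - 6.9777 = 25.4523


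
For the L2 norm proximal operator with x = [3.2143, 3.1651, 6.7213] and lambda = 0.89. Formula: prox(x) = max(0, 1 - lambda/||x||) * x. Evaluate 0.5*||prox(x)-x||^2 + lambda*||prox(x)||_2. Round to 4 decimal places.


Step 1: Compute ||x||.
||x|| = 8.0948
Step 2: Compute scaling factor.
scale = max(0, 1 - 0.89/8.0948) = 0.8901
Step 3: prox(x) = [2.8609, 2.8171, 5.9823]
||prox(x)|| = 7.2048
Step 4: Proximal objective.
0.5*||prox-x||^2 = 0.3961
lambda*||prox|| = 6.4123
Total = 6.8083


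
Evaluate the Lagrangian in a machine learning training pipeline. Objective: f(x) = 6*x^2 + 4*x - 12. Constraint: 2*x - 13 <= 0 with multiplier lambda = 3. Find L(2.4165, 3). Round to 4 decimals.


Step 1: Evaluate f(x).
f(2.4165) = 6*2.4165^2 + 4*2.4165 - 12 = 32.7028
Step 2: Evaluate g(x).
g(2.4165) = 2*2.4165 - 13 = -8.167
Step 3: Compute Lagrangian.
L = 32.7028 + 3*-8.167 = 8.2018


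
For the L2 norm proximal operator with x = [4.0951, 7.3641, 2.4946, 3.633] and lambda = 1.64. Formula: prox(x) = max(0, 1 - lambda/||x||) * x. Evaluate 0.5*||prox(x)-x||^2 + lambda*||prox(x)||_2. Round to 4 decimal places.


Step 1: Compute ||x||.
||x|| = 9.509
Step 2: Compute scaling factor.
scale = max(0, 1 - 1.64/9.509) = 0.8275
Step 3: prox(x) = [3.3888, 6.094, 2.0644, 3.0064]
||prox(x)|| = 7.869
Step 4: Proximal objective.
0.5*||prox-x||^2 = 1.3448
lambda*||prox|| = 12.9052
Total = 14.25


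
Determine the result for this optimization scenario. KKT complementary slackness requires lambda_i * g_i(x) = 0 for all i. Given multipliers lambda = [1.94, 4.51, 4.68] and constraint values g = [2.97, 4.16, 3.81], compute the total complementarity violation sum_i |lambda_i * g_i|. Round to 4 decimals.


KKT complementary slackness check:
lambda_1 * g_1 = 1.94 * 2.97 = 5.7618
lambda_2 * g_2 = 4.51 * 4.16 = 18.7616
lambda_3 * g_3 = 4.68 * 3.81 = 17.8308
Total violation = 5.7618 + 18.7616 + 17.8308 = 42.3542


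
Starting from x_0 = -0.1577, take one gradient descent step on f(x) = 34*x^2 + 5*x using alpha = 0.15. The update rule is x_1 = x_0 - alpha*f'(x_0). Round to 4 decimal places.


We compute the gradient at x_0 and apply the update.
f'(x) = 68*x + 5
f'(-0.1577) = 68*-0.1577 + 5 = -5.7236
x_1 = -0.1577 - 0.15*-5.7236 = 0.7008


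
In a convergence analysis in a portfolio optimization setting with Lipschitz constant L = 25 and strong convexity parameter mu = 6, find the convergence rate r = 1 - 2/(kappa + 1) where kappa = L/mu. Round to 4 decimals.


Step 1: Compute the condition number.
kappa = L/mu = 25/6 = 4.1667
Step 2: Compute the convergence rate.
r = 1 - 2/(kappa + 1) = 1 - 2*mu/(L + mu) = (L - mu)/(L + mu) = 19/31 = 0.6129


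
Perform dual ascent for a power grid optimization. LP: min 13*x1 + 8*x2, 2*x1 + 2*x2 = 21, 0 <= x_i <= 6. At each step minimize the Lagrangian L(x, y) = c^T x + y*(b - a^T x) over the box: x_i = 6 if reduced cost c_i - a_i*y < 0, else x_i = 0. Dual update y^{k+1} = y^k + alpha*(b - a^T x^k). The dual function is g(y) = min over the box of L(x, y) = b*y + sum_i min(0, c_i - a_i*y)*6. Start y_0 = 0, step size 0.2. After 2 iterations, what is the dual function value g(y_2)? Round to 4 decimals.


Dual ascent for LP: min 13*x1 + 8*x2, 2*x1 + 2*x2 = 21, 0 <= x_i <= 6
Step 1: y^k = 0.0, reduced costs: (13.0, 8.0)
  x^k = (0.0, 0.0), subgradient = b - a^T x = 21.0
  y^{k+1} = 0.0 + 0.2*21.0 = 4.2
Step 2: y^k = 4.2, reduced costs: (4.6, -0.4)
  x^k = (0.0, 6.0), subgradient = b - a^T x = 9.0
  y^{k+1} = 4.2 + 0.2*9.0 = 6.0
Dual objective at y_2 = 6.0: reduced costs (1.0, -4.0), box minimizer x = (0.0, 6.0)
g(y_2) = b*y + (c1 - a1*y)*x1 + (c2 - a2*y)*x2 = 21*6.0 + 1.0*0.0 + (-4.0)*6.0 = 126.0 + 0.0 - 24.0 = 102.0


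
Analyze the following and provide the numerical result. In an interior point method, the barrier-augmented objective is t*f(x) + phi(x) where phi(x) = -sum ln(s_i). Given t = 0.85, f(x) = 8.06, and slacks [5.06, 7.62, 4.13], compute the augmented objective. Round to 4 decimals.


Step 1: Compute log-barrier.
ln values: [1.6214, 2.0308, 1.4183]
phi = -(1.6214 + 2.0308 + 1.4183) = -5.0704
Step 2: Compute augmented objective.
t*f(x) = 0.85*8.06 = 6.851
Total = 6.851 - 5.0704 = 1.7806


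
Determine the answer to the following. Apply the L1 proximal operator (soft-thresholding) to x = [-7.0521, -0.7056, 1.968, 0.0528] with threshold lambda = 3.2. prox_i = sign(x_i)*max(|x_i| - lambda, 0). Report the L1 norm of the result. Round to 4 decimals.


Soft-thresholding with lambda = 3.2:
prox(-7.0521) = sign(-7.0521)*max(|-7.0521| - 3.2, 0) = -3.8521
prox(-0.7056) = sign(-0.7056)*max(|-0.7056| - 3.2, 0) = 0.0
prox(1.968) = sign(1.968)*max(|1.968| - 3.2, 0) = 0.0
prox(0.0528) = sign(0.0528)*max(|0.0528| - 3.2, 0) = 0.0
prox(x) = [-3.8521, 0.0, 0.0, 0.0]
||prox(x)||_1 = 3.8521 + 0.0 + 0.0 + 0.0 = 3.8521


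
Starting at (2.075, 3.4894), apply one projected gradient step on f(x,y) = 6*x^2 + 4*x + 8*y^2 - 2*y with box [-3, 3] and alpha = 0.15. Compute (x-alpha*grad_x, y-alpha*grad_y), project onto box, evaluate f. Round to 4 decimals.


Step 1: Compute gradient at (2.075, 3.4894).
grad_x = 2*6*2.075 + 4 = 28.9
grad_y = 2*8*3.4894 - 2 = 53.8304
Step 2: Gradient step.
x_raw = 2.075 - 0.15*28.9 = -2.26
y_raw = 3.4894 - 0.15*53.8304 = -4.5852
Step 3: Project onto [-3, 3].
x_proj = clip(-2.26) = -2.26
y_proj = clip(-4.5852) = -3.0
Step 4: Evaluate f.
f(-2.26, -3.0) = 99.6056


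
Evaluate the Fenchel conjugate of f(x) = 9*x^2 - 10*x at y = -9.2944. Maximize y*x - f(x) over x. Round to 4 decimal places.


f*(y) = sup_x {y*x - a*x^2 - b*x} = sup_x {(y-b)*x - a*x^2}
FOC: (y - b) - 2a*x = 0 => x* = (y - b)/(2a)
x* = (-9.2944 + 10)/(2*9) = 0.0392
f*(-9.2944) = (y-b)^2/(4a) = (-9.2944 + 10)^2/(4*9)
= 0.4979/36 = 0.0138


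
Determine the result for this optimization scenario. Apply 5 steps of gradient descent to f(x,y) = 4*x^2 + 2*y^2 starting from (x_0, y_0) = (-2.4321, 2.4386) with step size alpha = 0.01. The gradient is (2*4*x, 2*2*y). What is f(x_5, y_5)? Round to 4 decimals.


Gradient descent on f(x,y) = 4*x^2 + 2*y^2.
Starting point: (-2.4321, 2.4386), alpha = 0.01
Step 1: grad_x = 2*4*-2.4321 = -19.4568, grad_y = 2*2*2.4386 = 9.7544
  x_1 = -2.4321 - 0.01*-19.4568 = -2.2375
  y_1 = 2.4386 - 0.01*9.7544 = 2.3411
Step 2: grad_x = 2*4*-2.2375 = -17.9003, grad_y = 2*2*2.3411 = 9.3642
  x_2 = -2.2375 - 0.01*-17.9003 = -2.0585
  y_2 = 2.3411 - 0.01*9.3642 = 2.2474
Step 3: grad_x = 2*4*-2.0585 = -16.4682, grad_y = 2*2*2.2474 = 8.9897
  x_3 = -2.0585 - 0.01*-16.4682 = -1.8938
  y_3 = 2.2474 - 0.01*8.9897 = 2.1575
Step 4: grad_x = 2*4*-1.8938 = -15.1508, grad_y = 2*2*2.1575 = 8.6301
  x_4 = -1.8938 - 0.01*-15.1508 = -1.7423
  y_4 = 2.1575 - 0.01*8.6301 = 2.0712
Step 5: grad_x = 2*4*-1.7423 = -13.9387, grad_y = 2*2*2.0712 = 8.2849
  x_5 = -1.7423 - 0.01*-13.9387 = -1.603
  y_5 = 2.0712 - 0.01*8.2849 = 1.9884
f(-1.603, 1.9884) = 4*(-1.603)^2 + 2*1.9884^2 = 18.185


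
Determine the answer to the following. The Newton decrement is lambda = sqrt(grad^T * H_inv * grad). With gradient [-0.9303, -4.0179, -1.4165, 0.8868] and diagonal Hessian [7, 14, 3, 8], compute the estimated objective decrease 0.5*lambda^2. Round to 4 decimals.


Step 1: H is diagonal, so H^(-1) * g = [-0.1329, -0.287, -0.4722, 0.1109].
Step 2: g^T H^(-1) g = sum_i g_i^2 / H_ii
  = (-0.9303)^2/7 + (-4.0179)^2/14 + (-1.4165)^2/3 + (0.8868)^2/8
  = 0.1236 + 1.1531 + 0.6688 + 0.0983 = 2.0439
Step 3: Objective decrease = 0.5 * g^T H^(-1) g = 1.0219


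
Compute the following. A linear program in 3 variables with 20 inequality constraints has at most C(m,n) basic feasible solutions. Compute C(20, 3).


Each vertex corresponds to some choice of n active constraints out of m, so the number of vertices is at most C(m, n) = m! / (n!(m-n)!).
m = 20, n = 3
Numerator: 20 * 19 * 18
Denominator: 3! = 6
C(20, 3) = 1140


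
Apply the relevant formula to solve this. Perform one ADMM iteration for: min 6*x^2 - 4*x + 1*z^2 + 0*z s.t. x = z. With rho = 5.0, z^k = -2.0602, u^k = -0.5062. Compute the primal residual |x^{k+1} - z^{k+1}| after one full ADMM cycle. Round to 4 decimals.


ADMM iteration with rho = 5.0, z^k = -2.0602, u^k = -0.5062
Step 1: x-update.
Minimize 6*x^2 - 4*x + (5.0/2)*(x + 2.0602 - 0.5062)^2
FOC: (2*6 + 5.0)*x = 4 + 5.0*(-2.0602 + 0.5062)
x^{k+1} = -0.2218
Step 2: z-update.
Minimize 1*z^2 + 0*z + (5.0/2)*(-0.2218 - z - 0.5062)^2
FOC: (2*1 + 5.0)*z = 0 + 5.0*(-0.2218 - 0.5062)
z^{k+1} = -0.52
Step 3: u-update.
u^{k+1} = -0.5062 - 0.2218 + 0.52 = -0.208
Step 4: Primal residual = |-0.2218 + 0.52| = 0.2982


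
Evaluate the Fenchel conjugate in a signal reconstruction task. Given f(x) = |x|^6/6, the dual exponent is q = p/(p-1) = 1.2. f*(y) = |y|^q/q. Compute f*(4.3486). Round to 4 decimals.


The conjugate exponent q satisfies 1/p + 1/q = 1.
p = 6, so q = 6/(6 - 1) = 1.2
|y|^q = 4.3486^1.2 = 5.8347
f*(4.3486) = 5.8347 / 1.2 = 4.8623


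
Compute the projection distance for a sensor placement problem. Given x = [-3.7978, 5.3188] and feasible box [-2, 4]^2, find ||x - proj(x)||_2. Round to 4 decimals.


Project each component onto [-2, 4].
clip(-3.7978) = -2.0, clip(5.3188) = 4.0
Projection = [-2.0, 4.0]
Squared diffs: [3.2321, 1.7392]
Distance = sqrt(4.9713) = 2.2296


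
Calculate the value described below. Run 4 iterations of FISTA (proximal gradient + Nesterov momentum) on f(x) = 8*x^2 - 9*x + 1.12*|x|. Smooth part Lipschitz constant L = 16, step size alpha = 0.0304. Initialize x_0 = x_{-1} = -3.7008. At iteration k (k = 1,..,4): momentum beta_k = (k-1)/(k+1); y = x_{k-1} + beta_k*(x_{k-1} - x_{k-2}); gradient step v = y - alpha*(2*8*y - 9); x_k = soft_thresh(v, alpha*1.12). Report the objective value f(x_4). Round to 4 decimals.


FISTA on f(x) = 8*x^2 - 9*x + 1.12*|x|
L = 16, alpha = 0.0304
Iteration 1: beta = 0.0, y = -3.7008 + 0.0*(-3.7008 + 3.7008) = -3.7008
  grad(y) = -68.2128, v = y - alpha*grad = -1.6271
  prox(v) = soft_thresh(-1.6271, 0.034) = -1.5931
Iteration 2: beta = 0.3333, y = -1.5931 + 0.3333*(-1.5931 + 3.7008) = -0.8905
  grad(y) = -23.2482, v = y - alpha*grad = -0.1838
  prox(v) = soft_thresh(-0.1838, 0.034) = -0.1497
Iteration 3: beta = 0.5, y = -0.1497 + 0.5*(-0.1497 + 1.5931) = 0.572
  grad(y) = 0.1514, v = y - alpha*grad = 0.5674
  prox(v) = soft_thresh(0.5674, 0.034) = 0.5333
Iteration 4: beta = 0.6, y = 0.5333 + 0.6*(0.5333 + 0.1497) = 0.9431
  grad(y) = 6.0901, v = y - alpha*grad = 0.758
  prox(v) = soft_thresh(0.758, 0.034) = 0.7239
f(x_4) = 8*0.7239^2 - 9*0.7239 + 1.12*|0.7239| = -1.5119


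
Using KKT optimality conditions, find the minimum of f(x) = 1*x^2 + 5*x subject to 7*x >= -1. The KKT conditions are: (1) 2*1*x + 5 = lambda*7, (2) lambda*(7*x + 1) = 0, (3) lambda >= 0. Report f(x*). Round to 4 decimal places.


Step 1: Try lambda = 0 (constraint inactive).
x_unc = -5/(2*1) = -2.5
Check: 7*-2.5 = -17.5 < -1 -- violated!
Step 2: Constraint must be active: 7*x = -1
x* = -1/7 = -0.1429 (rounded; the exact value -1/7 is used below)
lambda = (2*1*(-1/7) + 5)/7 = 0.6735
Step 3: Compute optimal value.
f(x*) = 1*(-1/7)^2 + 5*(-1/7) = -0.6939


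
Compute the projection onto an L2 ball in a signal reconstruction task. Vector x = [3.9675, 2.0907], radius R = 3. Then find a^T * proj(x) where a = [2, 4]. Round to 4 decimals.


Step 1: Compute ||x|| (intermediates to 6 decimals).
||x|| = sqrt(3.9675^2 + 2.0907^2) = 4.48465
Step 2: Project.
Since ||x|| > R, scale = R/||x|| = 3/4.48465 = 0.668949, proj(x) = scale * x
proj(x) = [2.654055, 1.398572]
Step 3: Dot product.
a^T * proj(x) = 2*2.654055 + 4*1.398572 = 10.9024


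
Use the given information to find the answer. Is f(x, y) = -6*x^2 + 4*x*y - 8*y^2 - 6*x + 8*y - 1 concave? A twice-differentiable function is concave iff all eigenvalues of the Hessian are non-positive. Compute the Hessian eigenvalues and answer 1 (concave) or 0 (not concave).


The Hessian of f(x,y) = -6*x^2 + 4*x*y - 8*y^2 - 6*x + 8*y - 1 is:
H = [[-12, 4], [4, -16]]
Trace = -12 - 16 = -28
Determinant = -12*-16 - (4)^2 = 176
Discriminant = (-28)^2 - 4*176 = 80.0
Eigenvalues: lambda_1 = -18.4721, lambda_2 = -9.5279
The function is concave.

1


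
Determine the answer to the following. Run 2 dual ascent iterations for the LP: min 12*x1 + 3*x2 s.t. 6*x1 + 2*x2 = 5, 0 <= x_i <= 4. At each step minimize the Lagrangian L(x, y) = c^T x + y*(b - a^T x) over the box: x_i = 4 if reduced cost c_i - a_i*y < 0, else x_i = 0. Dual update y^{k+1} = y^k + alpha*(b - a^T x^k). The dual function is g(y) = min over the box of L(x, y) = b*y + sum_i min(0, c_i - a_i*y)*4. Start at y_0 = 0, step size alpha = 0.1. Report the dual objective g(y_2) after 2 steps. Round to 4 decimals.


Dual ascent for LP: min 12*x1 + 3*x2, 6*x1 + 2*x2 = 5, 0 <= x_i <= 4
Step 1: y^k = 0.0, reduced costs: (12.0, 3.0)
  x^k = (0.0, 0.0), subgradient = b - a^T x = 5.0
  y^{k+1} = 0.0 + 0.1*5.0 = 0.5
Step 2: y^k = 0.5, reduced costs: (9.0, 2.0)
  x^k = (0.0, 0.0), subgradient = b - a^T x = 5.0
  y^{k+1} = 0.5 + 0.1*5.0 = 1.0
Dual objective at y_2 = 1.0: reduced costs (6.0, 1.0), box minimizer x = (0.0, 0.0)
g(y_2) = b*y + (c1 - a1*y)*x1 + (c2 - a2*y)*x2 = 5*1.0 + 6.0*0.0 + 1.0*0.0 = 5.0 + 0.0 + 0.0 = 5.0


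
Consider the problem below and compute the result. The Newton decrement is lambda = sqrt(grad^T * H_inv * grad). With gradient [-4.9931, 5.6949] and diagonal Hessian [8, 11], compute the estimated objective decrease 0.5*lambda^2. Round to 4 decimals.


Step 1: H is diagonal, so H^(-1) * g = [-0.6241, 0.5177].
Step 2: g^T H^(-1) g = sum_i g_i^2 / H_ii
  = (-4.9931)^2/8 + (5.6949)^2/11
  = 3.1164 + 2.9484 = 6.0647
Step 3: Objective decrease = 0.5 * g^T H^(-1) g = 3.0324


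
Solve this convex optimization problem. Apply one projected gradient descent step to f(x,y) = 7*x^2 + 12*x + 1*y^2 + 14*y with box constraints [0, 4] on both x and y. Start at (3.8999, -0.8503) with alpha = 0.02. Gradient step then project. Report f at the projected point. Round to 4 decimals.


Step 1: Compute gradient at (3.8999, -0.8503).
grad_x = 2*7*3.8999 + 12 = 66.5986
grad_y = 2*1*-0.8503 + 14 = 12.2994
Step 2: Gradient step.
x_raw = 3.8999 - 0.02*66.5986 = 2.5679
y_raw = -0.8503 - 0.02*12.2994 = -1.0963
Step 3: Project onto [0, 4].
x_proj = clip(2.5679) = 2.5679
y_proj = clip(-1.0963) = 0.0
Step 4: Evaluate f.
f(2.5679, 0.0) = 76.9749
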